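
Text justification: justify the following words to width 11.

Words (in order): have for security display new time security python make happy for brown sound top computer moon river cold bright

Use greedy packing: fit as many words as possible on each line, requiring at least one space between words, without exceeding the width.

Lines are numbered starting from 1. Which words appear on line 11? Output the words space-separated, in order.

Answer: moon river

Derivation:
Line 1: ['have', 'for'] (min_width=8, slack=3)
Line 2: ['security'] (min_width=8, slack=3)
Line 3: ['display', 'new'] (min_width=11, slack=0)
Line 4: ['time'] (min_width=4, slack=7)
Line 5: ['security'] (min_width=8, slack=3)
Line 6: ['python', 'make'] (min_width=11, slack=0)
Line 7: ['happy', 'for'] (min_width=9, slack=2)
Line 8: ['brown', 'sound'] (min_width=11, slack=0)
Line 9: ['top'] (min_width=3, slack=8)
Line 10: ['computer'] (min_width=8, slack=3)
Line 11: ['moon', 'river'] (min_width=10, slack=1)
Line 12: ['cold', 'bright'] (min_width=11, slack=0)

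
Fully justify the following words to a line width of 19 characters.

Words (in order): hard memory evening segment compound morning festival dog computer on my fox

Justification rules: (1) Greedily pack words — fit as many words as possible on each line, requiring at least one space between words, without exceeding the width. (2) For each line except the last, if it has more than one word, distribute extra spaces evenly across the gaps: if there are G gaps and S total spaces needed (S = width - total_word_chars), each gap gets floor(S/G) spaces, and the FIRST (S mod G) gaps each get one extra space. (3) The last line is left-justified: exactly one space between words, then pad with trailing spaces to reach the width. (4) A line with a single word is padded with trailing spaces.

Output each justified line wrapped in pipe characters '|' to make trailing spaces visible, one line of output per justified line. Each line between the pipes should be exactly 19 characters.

Line 1: ['hard', 'memory', 'evening'] (min_width=19, slack=0)
Line 2: ['segment', 'compound'] (min_width=16, slack=3)
Line 3: ['morning', 'festival'] (min_width=16, slack=3)
Line 4: ['dog', 'computer', 'on', 'my'] (min_width=18, slack=1)
Line 5: ['fox'] (min_width=3, slack=16)

Answer: |hard memory evening|
|segment    compound|
|morning    festival|
|dog  computer on my|
|fox                |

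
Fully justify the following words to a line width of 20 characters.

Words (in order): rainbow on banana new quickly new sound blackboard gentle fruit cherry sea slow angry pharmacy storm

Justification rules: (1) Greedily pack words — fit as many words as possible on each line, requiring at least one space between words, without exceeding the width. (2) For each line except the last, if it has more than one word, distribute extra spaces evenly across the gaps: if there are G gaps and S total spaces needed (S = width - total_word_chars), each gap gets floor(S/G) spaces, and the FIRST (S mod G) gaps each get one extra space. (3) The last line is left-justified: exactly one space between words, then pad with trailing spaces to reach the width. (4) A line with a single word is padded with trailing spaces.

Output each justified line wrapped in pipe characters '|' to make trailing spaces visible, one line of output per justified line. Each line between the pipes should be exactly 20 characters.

Answer: |rainbow   on  banana|
|new    quickly   new|
|sound     blackboard|
|gentle  fruit cherry|
|sea    slow    angry|
|pharmacy storm      |

Derivation:
Line 1: ['rainbow', 'on', 'banana'] (min_width=17, slack=3)
Line 2: ['new', 'quickly', 'new'] (min_width=15, slack=5)
Line 3: ['sound', 'blackboard'] (min_width=16, slack=4)
Line 4: ['gentle', 'fruit', 'cherry'] (min_width=19, slack=1)
Line 5: ['sea', 'slow', 'angry'] (min_width=14, slack=6)
Line 6: ['pharmacy', 'storm'] (min_width=14, slack=6)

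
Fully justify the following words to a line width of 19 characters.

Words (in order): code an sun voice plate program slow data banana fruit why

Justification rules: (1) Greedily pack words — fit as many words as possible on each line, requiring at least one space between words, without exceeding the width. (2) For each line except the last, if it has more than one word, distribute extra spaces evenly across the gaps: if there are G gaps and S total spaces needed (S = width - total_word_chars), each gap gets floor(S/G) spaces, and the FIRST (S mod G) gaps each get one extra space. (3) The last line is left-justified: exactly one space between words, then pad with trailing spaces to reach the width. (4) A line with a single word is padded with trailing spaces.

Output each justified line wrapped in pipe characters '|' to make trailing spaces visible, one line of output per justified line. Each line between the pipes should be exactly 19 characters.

Answer: |code  an  sun voice|
|plate  program slow|
|data  banana  fruit|
|why                |

Derivation:
Line 1: ['code', 'an', 'sun', 'voice'] (min_width=17, slack=2)
Line 2: ['plate', 'program', 'slow'] (min_width=18, slack=1)
Line 3: ['data', 'banana', 'fruit'] (min_width=17, slack=2)
Line 4: ['why'] (min_width=3, slack=16)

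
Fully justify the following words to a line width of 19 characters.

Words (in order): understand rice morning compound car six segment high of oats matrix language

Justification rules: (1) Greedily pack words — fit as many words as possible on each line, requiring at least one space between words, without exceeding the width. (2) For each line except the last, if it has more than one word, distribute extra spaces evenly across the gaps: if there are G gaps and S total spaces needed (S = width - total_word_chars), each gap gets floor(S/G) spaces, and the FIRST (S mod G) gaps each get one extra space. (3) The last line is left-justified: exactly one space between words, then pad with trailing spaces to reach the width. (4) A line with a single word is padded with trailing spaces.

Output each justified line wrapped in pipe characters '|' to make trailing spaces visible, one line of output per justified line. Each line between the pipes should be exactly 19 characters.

Answer: |understand     rice|
|morning    compound|
|car   six   segment|
|high of oats matrix|
|language           |

Derivation:
Line 1: ['understand', 'rice'] (min_width=15, slack=4)
Line 2: ['morning', 'compound'] (min_width=16, slack=3)
Line 3: ['car', 'six', 'segment'] (min_width=15, slack=4)
Line 4: ['high', 'of', 'oats', 'matrix'] (min_width=19, slack=0)
Line 5: ['language'] (min_width=8, slack=11)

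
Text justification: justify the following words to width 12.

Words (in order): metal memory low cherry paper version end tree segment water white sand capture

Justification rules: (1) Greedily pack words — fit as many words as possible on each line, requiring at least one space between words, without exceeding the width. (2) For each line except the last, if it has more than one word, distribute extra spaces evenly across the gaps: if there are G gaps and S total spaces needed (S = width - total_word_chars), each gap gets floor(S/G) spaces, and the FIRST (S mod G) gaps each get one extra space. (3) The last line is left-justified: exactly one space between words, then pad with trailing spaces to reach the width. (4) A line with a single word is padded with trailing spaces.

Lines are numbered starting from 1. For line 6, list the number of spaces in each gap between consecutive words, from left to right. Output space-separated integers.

Line 1: ['metal', 'memory'] (min_width=12, slack=0)
Line 2: ['low', 'cherry'] (min_width=10, slack=2)
Line 3: ['paper'] (min_width=5, slack=7)
Line 4: ['version', 'end'] (min_width=11, slack=1)
Line 5: ['tree', 'segment'] (min_width=12, slack=0)
Line 6: ['water', 'white'] (min_width=11, slack=1)
Line 7: ['sand', 'capture'] (min_width=12, slack=0)

Answer: 2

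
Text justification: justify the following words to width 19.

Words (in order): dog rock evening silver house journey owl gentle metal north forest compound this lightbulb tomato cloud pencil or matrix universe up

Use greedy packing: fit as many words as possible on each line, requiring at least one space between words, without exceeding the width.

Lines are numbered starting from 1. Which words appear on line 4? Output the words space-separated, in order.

Answer: metal north forest

Derivation:
Line 1: ['dog', 'rock', 'evening'] (min_width=16, slack=3)
Line 2: ['silver', 'house'] (min_width=12, slack=7)
Line 3: ['journey', 'owl', 'gentle'] (min_width=18, slack=1)
Line 4: ['metal', 'north', 'forest'] (min_width=18, slack=1)
Line 5: ['compound', 'this'] (min_width=13, slack=6)
Line 6: ['lightbulb', 'tomato'] (min_width=16, slack=3)
Line 7: ['cloud', 'pencil', 'or'] (min_width=15, slack=4)
Line 8: ['matrix', 'universe', 'up'] (min_width=18, slack=1)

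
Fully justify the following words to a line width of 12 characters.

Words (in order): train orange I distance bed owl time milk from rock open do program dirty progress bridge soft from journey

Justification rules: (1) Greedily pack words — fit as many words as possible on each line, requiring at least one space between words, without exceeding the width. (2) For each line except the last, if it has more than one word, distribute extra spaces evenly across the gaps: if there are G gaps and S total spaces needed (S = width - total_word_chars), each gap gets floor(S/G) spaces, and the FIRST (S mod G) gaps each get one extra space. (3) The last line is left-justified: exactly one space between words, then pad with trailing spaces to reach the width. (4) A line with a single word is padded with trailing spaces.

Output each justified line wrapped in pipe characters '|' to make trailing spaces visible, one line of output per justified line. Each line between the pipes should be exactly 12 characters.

Line 1: ['train', 'orange'] (min_width=12, slack=0)
Line 2: ['I', 'distance'] (min_width=10, slack=2)
Line 3: ['bed', 'owl', 'time'] (min_width=12, slack=0)
Line 4: ['milk', 'from'] (min_width=9, slack=3)
Line 5: ['rock', 'open', 'do'] (min_width=12, slack=0)
Line 6: ['program'] (min_width=7, slack=5)
Line 7: ['dirty'] (min_width=5, slack=7)
Line 8: ['progress'] (min_width=8, slack=4)
Line 9: ['bridge', 'soft'] (min_width=11, slack=1)
Line 10: ['from', 'journey'] (min_width=12, slack=0)

Answer: |train orange|
|I   distance|
|bed owl time|
|milk    from|
|rock open do|
|program     |
|dirty       |
|progress    |
|bridge  soft|
|from journey|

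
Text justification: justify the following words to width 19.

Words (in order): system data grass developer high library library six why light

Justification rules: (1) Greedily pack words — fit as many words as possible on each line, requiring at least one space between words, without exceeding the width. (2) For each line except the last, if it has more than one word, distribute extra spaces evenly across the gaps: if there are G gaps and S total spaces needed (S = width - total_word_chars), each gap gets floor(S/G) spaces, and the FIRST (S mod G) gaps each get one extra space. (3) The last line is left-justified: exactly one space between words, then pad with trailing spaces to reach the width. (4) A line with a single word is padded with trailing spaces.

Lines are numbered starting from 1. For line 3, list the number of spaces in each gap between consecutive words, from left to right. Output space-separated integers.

Line 1: ['system', 'data', 'grass'] (min_width=17, slack=2)
Line 2: ['developer', 'high'] (min_width=14, slack=5)
Line 3: ['library', 'library', 'six'] (min_width=19, slack=0)
Line 4: ['why', 'light'] (min_width=9, slack=10)

Answer: 1 1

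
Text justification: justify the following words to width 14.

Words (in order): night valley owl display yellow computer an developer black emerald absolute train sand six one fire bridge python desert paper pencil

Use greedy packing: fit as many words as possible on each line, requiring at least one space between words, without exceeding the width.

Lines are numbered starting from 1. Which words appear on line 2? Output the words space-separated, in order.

Answer: owl display

Derivation:
Line 1: ['night', 'valley'] (min_width=12, slack=2)
Line 2: ['owl', 'display'] (min_width=11, slack=3)
Line 3: ['yellow'] (min_width=6, slack=8)
Line 4: ['computer', 'an'] (min_width=11, slack=3)
Line 5: ['developer'] (min_width=9, slack=5)
Line 6: ['black', 'emerald'] (min_width=13, slack=1)
Line 7: ['absolute', 'train'] (min_width=14, slack=0)
Line 8: ['sand', 'six', 'one'] (min_width=12, slack=2)
Line 9: ['fire', 'bridge'] (min_width=11, slack=3)
Line 10: ['python', 'desert'] (min_width=13, slack=1)
Line 11: ['paper', 'pencil'] (min_width=12, slack=2)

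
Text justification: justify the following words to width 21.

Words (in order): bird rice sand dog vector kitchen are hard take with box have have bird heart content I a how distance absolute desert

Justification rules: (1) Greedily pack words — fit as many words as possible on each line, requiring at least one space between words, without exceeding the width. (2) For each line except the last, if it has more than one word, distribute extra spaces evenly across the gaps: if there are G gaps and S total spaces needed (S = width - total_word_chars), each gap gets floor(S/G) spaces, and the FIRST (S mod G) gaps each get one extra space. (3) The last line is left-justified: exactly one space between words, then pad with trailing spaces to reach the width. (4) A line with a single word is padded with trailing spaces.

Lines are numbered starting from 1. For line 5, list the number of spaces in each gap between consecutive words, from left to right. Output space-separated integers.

Answer: 3 3 3

Derivation:
Line 1: ['bird', 'rice', 'sand', 'dog'] (min_width=18, slack=3)
Line 2: ['vector', 'kitchen', 'are'] (min_width=18, slack=3)
Line 3: ['hard', 'take', 'with', 'box'] (min_width=18, slack=3)
Line 4: ['have', 'have', 'bird', 'heart'] (min_width=20, slack=1)
Line 5: ['content', 'I', 'a', 'how'] (min_width=15, slack=6)
Line 6: ['distance', 'absolute'] (min_width=17, slack=4)
Line 7: ['desert'] (min_width=6, slack=15)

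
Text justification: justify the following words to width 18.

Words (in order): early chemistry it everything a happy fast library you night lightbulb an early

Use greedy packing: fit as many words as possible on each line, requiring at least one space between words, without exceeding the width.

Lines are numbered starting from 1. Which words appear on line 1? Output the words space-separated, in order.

Line 1: ['early', 'chemistry', 'it'] (min_width=18, slack=0)
Line 2: ['everything', 'a', 'happy'] (min_width=18, slack=0)
Line 3: ['fast', 'library', 'you'] (min_width=16, slack=2)
Line 4: ['night', 'lightbulb', 'an'] (min_width=18, slack=0)
Line 5: ['early'] (min_width=5, slack=13)

Answer: early chemistry it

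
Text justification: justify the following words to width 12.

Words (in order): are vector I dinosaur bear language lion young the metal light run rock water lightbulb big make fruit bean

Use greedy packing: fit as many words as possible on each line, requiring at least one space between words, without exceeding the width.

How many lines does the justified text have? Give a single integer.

Answer: 11

Derivation:
Line 1: ['are', 'vector', 'I'] (min_width=12, slack=0)
Line 2: ['dinosaur'] (min_width=8, slack=4)
Line 3: ['bear'] (min_width=4, slack=8)
Line 4: ['language'] (min_width=8, slack=4)
Line 5: ['lion', 'young'] (min_width=10, slack=2)
Line 6: ['the', 'metal'] (min_width=9, slack=3)
Line 7: ['light', 'run'] (min_width=9, slack=3)
Line 8: ['rock', 'water'] (min_width=10, slack=2)
Line 9: ['lightbulb'] (min_width=9, slack=3)
Line 10: ['big', 'make'] (min_width=8, slack=4)
Line 11: ['fruit', 'bean'] (min_width=10, slack=2)
Total lines: 11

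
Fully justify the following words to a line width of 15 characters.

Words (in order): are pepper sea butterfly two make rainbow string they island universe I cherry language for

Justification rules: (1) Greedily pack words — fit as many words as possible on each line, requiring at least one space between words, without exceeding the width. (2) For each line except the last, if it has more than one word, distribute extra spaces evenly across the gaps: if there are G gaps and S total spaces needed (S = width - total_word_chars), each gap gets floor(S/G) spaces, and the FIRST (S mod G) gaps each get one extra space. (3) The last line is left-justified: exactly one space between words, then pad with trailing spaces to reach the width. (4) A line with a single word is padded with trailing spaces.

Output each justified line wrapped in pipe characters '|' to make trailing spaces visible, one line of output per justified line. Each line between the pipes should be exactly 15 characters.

Line 1: ['are', 'pepper', 'sea'] (min_width=14, slack=1)
Line 2: ['butterfly', 'two'] (min_width=13, slack=2)
Line 3: ['make', 'rainbow'] (min_width=12, slack=3)
Line 4: ['string', 'they'] (min_width=11, slack=4)
Line 5: ['island', 'universe'] (min_width=15, slack=0)
Line 6: ['I', 'cherry'] (min_width=8, slack=7)
Line 7: ['language', 'for'] (min_width=12, slack=3)

Answer: |are  pepper sea|
|butterfly   two|
|make    rainbow|
|string     they|
|island universe|
|I        cherry|
|language for   |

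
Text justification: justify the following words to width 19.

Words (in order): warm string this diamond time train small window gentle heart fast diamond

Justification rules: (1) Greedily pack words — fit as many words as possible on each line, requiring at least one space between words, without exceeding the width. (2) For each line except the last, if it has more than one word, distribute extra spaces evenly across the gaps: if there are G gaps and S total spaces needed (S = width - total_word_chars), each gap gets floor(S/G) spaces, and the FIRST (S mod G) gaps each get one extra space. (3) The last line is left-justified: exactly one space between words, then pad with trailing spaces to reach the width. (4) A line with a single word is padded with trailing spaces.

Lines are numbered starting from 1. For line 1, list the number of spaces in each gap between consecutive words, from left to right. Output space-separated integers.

Answer: 3 2

Derivation:
Line 1: ['warm', 'string', 'this'] (min_width=16, slack=3)
Line 2: ['diamond', 'time', 'train'] (min_width=18, slack=1)
Line 3: ['small', 'window', 'gentle'] (min_width=19, slack=0)
Line 4: ['heart', 'fast', 'diamond'] (min_width=18, slack=1)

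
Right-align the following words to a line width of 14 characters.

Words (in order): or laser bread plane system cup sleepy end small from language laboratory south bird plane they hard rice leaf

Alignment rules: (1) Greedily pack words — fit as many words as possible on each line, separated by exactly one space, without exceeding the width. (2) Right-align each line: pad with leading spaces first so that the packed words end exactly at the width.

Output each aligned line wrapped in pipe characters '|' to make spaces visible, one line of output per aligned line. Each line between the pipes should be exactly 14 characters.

Answer: |or laser bread|
|  plane system|
|cup sleepy end|
|    small from|
|      language|
|    laboratory|
|    south bird|
|    plane they|
|hard rice leaf|

Derivation:
Line 1: ['or', 'laser', 'bread'] (min_width=14, slack=0)
Line 2: ['plane', 'system'] (min_width=12, slack=2)
Line 3: ['cup', 'sleepy', 'end'] (min_width=14, slack=0)
Line 4: ['small', 'from'] (min_width=10, slack=4)
Line 5: ['language'] (min_width=8, slack=6)
Line 6: ['laboratory'] (min_width=10, slack=4)
Line 7: ['south', 'bird'] (min_width=10, slack=4)
Line 8: ['plane', 'they'] (min_width=10, slack=4)
Line 9: ['hard', 'rice', 'leaf'] (min_width=14, slack=0)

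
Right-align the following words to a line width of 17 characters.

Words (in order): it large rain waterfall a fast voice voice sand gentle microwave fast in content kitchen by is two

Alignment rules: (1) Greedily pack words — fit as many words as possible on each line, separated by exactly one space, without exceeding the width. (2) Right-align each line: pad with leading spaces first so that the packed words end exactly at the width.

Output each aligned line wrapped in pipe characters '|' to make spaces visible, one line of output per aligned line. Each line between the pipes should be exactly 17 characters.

Line 1: ['it', 'large', 'rain'] (min_width=13, slack=4)
Line 2: ['waterfall', 'a', 'fast'] (min_width=16, slack=1)
Line 3: ['voice', 'voice', 'sand'] (min_width=16, slack=1)
Line 4: ['gentle', 'microwave'] (min_width=16, slack=1)
Line 5: ['fast', 'in', 'content'] (min_width=15, slack=2)
Line 6: ['kitchen', 'by', 'is', 'two'] (min_width=17, slack=0)

Answer: |    it large rain|
| waterfall a fast|
| voice voice sand|
| gentle microwave|
|  fast in content|
|kitchen by is two|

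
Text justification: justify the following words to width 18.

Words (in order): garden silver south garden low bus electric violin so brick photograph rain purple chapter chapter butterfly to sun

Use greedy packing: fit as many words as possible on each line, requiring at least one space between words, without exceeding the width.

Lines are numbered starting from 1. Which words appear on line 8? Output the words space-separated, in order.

Line 1: ['garden', 'silver'] (min_width=13, slack=5)
Line 2: ['south', 'garden', 'low'] (min_width=16, slack=2)
Line 3: ['bus', 'electric'] (min_width=12, slack=6)
Line 4: ['violin', 'so', 'brick'] (min_width=15, slack=3)
Line 5: ['photograph', 'rain'] (min_width=15, slack=3)
Line 6: ['purple', 'chapter'] (min_width=14, slack=4)
Line 7: ['chapter', 'butterfly'] (min_width=17, slack=1)
Line 8: ['to', 'sun'] (min_width=6, slack=12)

Answer: to sun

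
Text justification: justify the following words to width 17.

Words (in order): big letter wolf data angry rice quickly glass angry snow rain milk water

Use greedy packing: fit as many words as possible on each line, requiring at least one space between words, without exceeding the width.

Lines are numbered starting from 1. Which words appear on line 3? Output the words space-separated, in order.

Answer: quickly glass

Derivation:
Line 1: ['big', 'letter', 'wolf'] (min_width=15, slack=2)
Line 2: ['data', 'angry', 'rice'] (min_width=15, slack=2)
Line 3: ['quickly', 'glass'] (min_width=13, slack=4)
Line 4: ['angry', 'snow', 'rain'] (min_width=15, slack=2)
Line 5: ['milk', 'water'] (min_width=10, slack=7)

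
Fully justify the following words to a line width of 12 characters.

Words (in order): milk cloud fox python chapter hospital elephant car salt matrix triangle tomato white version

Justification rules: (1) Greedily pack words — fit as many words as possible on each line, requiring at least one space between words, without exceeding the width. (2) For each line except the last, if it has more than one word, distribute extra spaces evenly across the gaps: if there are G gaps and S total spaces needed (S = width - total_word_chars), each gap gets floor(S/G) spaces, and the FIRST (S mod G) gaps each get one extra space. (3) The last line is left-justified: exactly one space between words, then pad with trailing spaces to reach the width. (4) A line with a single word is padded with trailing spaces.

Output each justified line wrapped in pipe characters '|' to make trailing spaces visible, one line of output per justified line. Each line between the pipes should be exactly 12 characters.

Line 1: ['milk', 'cloud'] (min_width=10, slack=2)
Line 2: ['fox', 'python'] (min_width=10, slack=2)
Line 3: ['chapter'] (min_width=7, slack=5)
Line 4: ['hospital'] (min_width=8, slack=4)
Line 5: ['elephant', 'car'] (min_width=12, slack=0)
Line 6: ['salt', 'matrix'] (min_width=11, slack=1)
Line 7: ['triangle'] (min_width=8, slack=4)
Line 8: ['tomato', 'white'] (min_width=12, slack=0)
Line 9: ['version'] (min_width=7, slack=5)

Answer: |milk   cloud|
|fox   python|
|chapter     |
|hospital    |
|elephant car|
|salt  matrix|
|triangle    |
|tomato white|
|version     |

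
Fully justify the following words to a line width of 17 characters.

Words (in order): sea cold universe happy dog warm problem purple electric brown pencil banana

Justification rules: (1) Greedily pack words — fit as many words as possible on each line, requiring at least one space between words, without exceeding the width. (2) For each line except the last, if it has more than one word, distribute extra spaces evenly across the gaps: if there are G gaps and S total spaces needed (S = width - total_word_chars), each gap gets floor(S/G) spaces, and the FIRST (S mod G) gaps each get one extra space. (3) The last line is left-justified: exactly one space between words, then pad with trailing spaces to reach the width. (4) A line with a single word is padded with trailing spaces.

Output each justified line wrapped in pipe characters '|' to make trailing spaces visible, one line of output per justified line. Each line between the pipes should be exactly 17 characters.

Line 1: ['sea', 'cold', 'universe'] (min_width=17, slack=0)
Line 2: ['happy', 'dog', 'warm'] (min_width=14, slack=3)
Line 3: ['problem', 'purple'] (min_width=14, slack=3)
Line 4: ['electric', 'brown'] (min_width=14, slack=3)
Line 5: ['pencil', 'banana'] (min_width=13, slack=4)

Answer: |sea cold universe|
|happy   dog  warm|
|problem    purple|
|electric    brown|
|pencil banana    |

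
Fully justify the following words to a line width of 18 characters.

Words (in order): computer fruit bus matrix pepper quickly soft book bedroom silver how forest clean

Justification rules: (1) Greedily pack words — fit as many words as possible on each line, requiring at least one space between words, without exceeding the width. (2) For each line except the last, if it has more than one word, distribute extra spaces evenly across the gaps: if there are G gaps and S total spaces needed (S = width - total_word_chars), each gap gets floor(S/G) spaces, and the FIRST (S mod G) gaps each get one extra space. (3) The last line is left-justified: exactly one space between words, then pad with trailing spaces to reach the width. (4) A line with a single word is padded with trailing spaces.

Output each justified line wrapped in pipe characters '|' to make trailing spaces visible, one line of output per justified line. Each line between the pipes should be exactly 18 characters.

Answer: |computer fruit bus|
|matrix      pepper|
|quickly  soft book|
|bedroom silver how|
|forest clean      |

Derivation:
Line 1: ['computer', 'fruit', 'bus'] (min_width=18, slack=0)
Line 2: ['matrix', 'pepper'] (min_width=13, slack=5)
Line 3: ['quickly', 'soft', 'book'] (min_width=17, slack=1)
Line 4: ['bedroom', 'silver', 'how'] (min_width=18, slack=0)
Line 5: ['forest', 'clean'] (min_width=12, slack=6)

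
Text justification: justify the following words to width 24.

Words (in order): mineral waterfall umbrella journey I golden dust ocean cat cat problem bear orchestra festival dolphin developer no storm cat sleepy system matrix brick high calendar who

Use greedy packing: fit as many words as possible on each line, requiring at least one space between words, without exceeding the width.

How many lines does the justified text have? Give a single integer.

Answer: 9

Derivation:
Line 1: ['mineral', 'waterfall'] (min_width=17, slack=7)
Line 2: ['umbrella', 'journey', 'I'] (min_width=18, slack=6)
Line 3: ['golden', 'dust', 'ocean', 'cat'] (min_width=21, slack=3)
Line 4: ['cat', 'problem', 'bear'] (min_width=16, slack=8)
Line 5: ['orchestra', 'festival'] (min_width=18, slack=6)
Line 6: ['dolphin', 'developer', 'no'] (min_width=20, slack=4)
Line 7: ['storm', 'cat', 'sleepy', 'system'] (min_width=23, slack=1)
Line 8: ['matrix', 'brick', 'high'] (min_width=17, slack=7)
Line 9: ['calendar', 'who'] (min_width=12, slack=12)
Total lines: 9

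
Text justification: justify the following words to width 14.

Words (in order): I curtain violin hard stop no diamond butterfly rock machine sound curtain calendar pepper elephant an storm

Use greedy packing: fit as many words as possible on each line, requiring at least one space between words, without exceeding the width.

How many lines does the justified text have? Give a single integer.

Line 1: ['I', 'curtain'] (min_width=9, slack=5)
Line 2: ['violin', 'hard'] (min_width=11, slack=3)
Line 3: ['stop', 'no'] (min_width=7, slack=7)
Line 4: ['diamond'] (min_width=7, slack=7)
Line 5: ['butterfly', 'rock'] (min_width=14, slack=0)
Line 6: ['machine', 'sound'] (min_width=13, slack=1)
Line 7: ['curtain'] (min_width=7, slack=7)
Line 8: ['calendar'] (min_width=8, slack=6)
Line 9: ['pepper'] (min_width=6, slack=8)
Line 10: ['elephant', 'an'] (min_width=11, slack=3)
Line 11: ['storm'] (min_width=5, slack=9)
Total lines: 11

Answer: 11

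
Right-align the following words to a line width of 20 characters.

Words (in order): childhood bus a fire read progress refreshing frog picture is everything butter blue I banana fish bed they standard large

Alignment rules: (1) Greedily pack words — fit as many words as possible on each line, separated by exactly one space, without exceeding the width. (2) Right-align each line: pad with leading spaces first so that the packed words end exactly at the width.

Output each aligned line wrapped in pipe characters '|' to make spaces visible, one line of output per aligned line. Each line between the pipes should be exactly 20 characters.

Answer: |childhood bus a fire|
|       read progress|
|     refreshing frog|
|          picture is|
|   everything butter|
|  blue I banana fish|
|   bed they standard|
|               large|

Derivation:
Line 1: ['childhood', 'bus', 'a', 'fire'] (min_width=20, slack=0)
Line 2: ['read', 'progress'] (min_width=13, slack=7)
Line 3: ['refreshing', 'frog'] (min_width=15, slack=5)
Line 4: ['picture', 'is'] (min_width=10, slack=10)
Line 5: ['everything', 'butter'] (min_width=17, slack=3)
Line 6: ['blue', 'I', 'banana', 'fish'] (min_width=18, slack=2)
Line 7: ['bed', 'they', 'standard'] (min_width=17, slack=3)
Line 8: ['large'] (min_width=5, slack=15)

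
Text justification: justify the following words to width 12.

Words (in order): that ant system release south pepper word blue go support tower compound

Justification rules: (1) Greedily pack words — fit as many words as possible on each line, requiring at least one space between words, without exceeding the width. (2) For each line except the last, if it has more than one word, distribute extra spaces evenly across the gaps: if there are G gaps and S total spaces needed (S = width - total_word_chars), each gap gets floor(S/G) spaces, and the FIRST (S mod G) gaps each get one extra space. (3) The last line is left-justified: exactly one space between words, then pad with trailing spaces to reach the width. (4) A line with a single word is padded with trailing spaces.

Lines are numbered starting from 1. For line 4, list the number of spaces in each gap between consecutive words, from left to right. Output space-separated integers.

Answer: 1

Derivation:
Line 1: ['that', 'ant'] (min_width=8, slack=4)
Line 2: ['system'] (min_width=6, slack=6)
Line 3: ['release'] (min_width=7, slack=5)
Line 4: ['south', 'pepper'] (min_width=12, slack=0)
Line 5: ['word', 'blue', 'go'] (min_width=12, slack=0)
Line 6: ['support'] (min_width=7, slack=5)
Line 7: ['tower'] (min_width=5, slack=7)
Line 8: ['compound'] (min_width=8, slack=4)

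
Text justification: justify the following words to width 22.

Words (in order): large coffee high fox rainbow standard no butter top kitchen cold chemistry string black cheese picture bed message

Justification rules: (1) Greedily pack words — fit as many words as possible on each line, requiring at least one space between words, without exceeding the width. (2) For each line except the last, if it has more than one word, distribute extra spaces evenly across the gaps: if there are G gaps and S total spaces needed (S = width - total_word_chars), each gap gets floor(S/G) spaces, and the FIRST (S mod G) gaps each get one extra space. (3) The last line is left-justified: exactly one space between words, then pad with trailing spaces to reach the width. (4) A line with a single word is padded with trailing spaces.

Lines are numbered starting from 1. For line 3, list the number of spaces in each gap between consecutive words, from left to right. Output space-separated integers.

Answer: 3 3

Derivation:
Line 1: ['large', 'coffee', 'high', 'fox'] (min_width=21, slack=1)
Line 2: ['rainbow', 'standard', 'no'] (min_width=19, slack=3)
Line 3: ['butter', 'top', 'kitchen'] (min_width=18, slack=4)
Line 4: ['cold', 'chemistry', 'string'] (min_width=21, slack=1)
Line 5: ['black', 'cheese', 'picture'] (min_width=20, slack=2)
Line 6: ['bed', 'message'] (min_width=11, slack=11)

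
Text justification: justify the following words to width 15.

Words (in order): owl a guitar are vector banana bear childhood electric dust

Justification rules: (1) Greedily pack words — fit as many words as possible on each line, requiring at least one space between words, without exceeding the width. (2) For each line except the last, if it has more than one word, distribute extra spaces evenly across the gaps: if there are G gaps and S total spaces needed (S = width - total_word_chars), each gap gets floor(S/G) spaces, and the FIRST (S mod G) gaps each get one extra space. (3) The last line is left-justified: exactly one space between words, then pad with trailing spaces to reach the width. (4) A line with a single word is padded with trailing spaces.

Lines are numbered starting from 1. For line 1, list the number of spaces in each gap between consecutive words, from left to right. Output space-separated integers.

Line 1: ['owl', 'a', 'guitar'] (min_width=12, slack=3)
Line 2: ['are', 'vector'] (min_width=10, slack=5)
Line 3: ['banana', 'bear'] (min_width=11, slack=4)
Line 4: ['childhood'] (min_width=9, slack=6)
Line 5: ['electric', 'dust'] (min_width=13, slack=2)

Answer: 3 2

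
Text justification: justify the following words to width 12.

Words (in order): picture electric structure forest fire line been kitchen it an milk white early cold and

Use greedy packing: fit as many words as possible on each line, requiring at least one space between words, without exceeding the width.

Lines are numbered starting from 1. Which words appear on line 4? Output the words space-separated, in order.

Line 1: ['picture'] (min_width=7, slack=5)
Line 2: ['electric'] (min_width=8, slack=4)
Line 3: ['structure'] (min_width=9, slack=3)
Line 4: ['forest', 'fire'] (min_width=11, slack=1)
Line 5: ['line', 'been'] (min_width=9, slack=3)
Line 6: ['kitchen', 'it'] (min_width=10, slack=2)
Line 7: ['an', 'milk'] (min_width=7, slack=5)
Line 8: ['white', 'early'] (min_width=11, slack=1)
Line 9: ['cold', 'and'] (min_width=8, slack=4)

Answer: forest fire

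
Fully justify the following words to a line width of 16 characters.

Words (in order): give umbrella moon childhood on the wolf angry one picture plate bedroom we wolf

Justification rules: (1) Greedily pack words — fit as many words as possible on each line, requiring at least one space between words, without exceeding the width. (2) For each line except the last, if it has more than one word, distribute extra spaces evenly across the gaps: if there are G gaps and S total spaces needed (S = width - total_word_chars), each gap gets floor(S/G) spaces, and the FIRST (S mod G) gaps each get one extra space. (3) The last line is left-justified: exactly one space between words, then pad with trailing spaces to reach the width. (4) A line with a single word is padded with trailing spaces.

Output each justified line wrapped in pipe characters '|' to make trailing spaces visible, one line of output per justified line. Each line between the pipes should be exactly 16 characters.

Answer: |give    umbrella|
|moon   childhood|
|on    the   wolf|
|angry        one|
|picture    plate|
|bedroom we wolf |

Derivation:
Line 1: ['give', 'umbrella'] (min_width=13, slack=3)
Line 2: ['moon', 'childhood'] (min_width=14, slack=2)
Line 3: ['on', 'the', 'wolf'] (min_width=11, slack=5)
Line 4: ['angry', 'one'] (min_width=9, slack=7)
Line 5: ['picture', 'plate'] (min_width=13, slack=3)
Line 6: ['bedroom', 'we', 'wolf'] (min_width=15, slack=1)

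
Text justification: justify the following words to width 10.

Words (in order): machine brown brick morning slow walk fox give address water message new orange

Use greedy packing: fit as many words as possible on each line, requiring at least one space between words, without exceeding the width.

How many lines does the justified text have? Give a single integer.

Line 1: ['machine'] (min_width=7, slack=3)
Line 2: ['brown'] (min_width=5, slack=5)
Line 3: ['brick'] (min_width=5, slack=5)
Line 4: ['morning'] (min_width=7, slack=3)
Line 5: ['slow', 'walk'] (min_width=9, slack=1)
Line 6: ['fox', 'give'] (min_width=8, slack=2)
Line 7: ['address'] (min_width=7, slack=3)
Line 8: ['water'] (min_width=5, slack=5)
Line 9: ['message'] (min_width=7, slack=3)
Line 10: ['new', 'orange'] (min_width=10, slack=0)
Total lines: 10

Answer: 10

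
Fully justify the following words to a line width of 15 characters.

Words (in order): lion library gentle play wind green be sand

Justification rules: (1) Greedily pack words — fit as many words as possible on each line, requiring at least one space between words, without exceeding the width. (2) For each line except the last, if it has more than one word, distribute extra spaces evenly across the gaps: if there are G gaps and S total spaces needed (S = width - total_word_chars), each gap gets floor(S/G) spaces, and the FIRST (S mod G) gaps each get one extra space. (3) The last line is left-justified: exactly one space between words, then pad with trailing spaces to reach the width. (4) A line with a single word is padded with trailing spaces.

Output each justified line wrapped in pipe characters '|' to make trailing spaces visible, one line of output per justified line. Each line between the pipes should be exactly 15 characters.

Answer: |lion    library|
|gentle     play|
|wind  green  be|
|sand           |

Derivation:
Line 1: ['lion', 'library'] (min_width=12, slack=3)
Line 2: ['gentle', 'play'] (min_width=11, slack=4)
Line 3: ['wind', 'green', 'be'] (min_width=13, slack=2)
Line 4: ['sand'] (min_width=4, slack=11)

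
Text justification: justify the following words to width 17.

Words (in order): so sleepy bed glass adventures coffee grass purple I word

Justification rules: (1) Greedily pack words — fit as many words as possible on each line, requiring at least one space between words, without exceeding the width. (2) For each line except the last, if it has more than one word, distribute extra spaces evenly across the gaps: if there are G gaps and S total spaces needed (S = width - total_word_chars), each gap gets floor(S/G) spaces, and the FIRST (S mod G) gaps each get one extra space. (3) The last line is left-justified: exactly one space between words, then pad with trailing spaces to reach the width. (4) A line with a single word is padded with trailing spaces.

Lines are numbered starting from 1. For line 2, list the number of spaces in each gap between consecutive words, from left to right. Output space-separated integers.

Line 1: ['so', 'sleepy', 'bed'] (min_width=13, slack=4)
Line 2: ['glass', 'adventures'] (min_width=16, slack=1)
Line 3: ['coffee', 'grass'] (min_width=12, slack=5)
Line 4: ['purple', 'I', 'word'] (min_width=13, slack=4)

Answer: 2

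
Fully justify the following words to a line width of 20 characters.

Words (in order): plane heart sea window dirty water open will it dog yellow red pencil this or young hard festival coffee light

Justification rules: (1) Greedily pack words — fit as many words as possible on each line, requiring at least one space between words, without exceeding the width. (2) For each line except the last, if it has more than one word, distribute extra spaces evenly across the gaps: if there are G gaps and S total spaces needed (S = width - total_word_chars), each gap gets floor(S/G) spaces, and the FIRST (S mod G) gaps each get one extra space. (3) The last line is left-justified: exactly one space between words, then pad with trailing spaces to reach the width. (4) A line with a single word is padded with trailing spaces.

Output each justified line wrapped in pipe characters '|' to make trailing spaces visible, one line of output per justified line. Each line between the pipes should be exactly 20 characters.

Answer: |plane    heart   sea|
|window  dirty  water|
|open   will  it  dog|
|yellow   red  pencil|
|this  or  young hard|
|festival      coffee|
|light               |

Derivation:
Line 1: ['plane', 'heart', 'sea'] (min_width=15, slack=5)
Line 2: ['window', 'dirty', 'water'] (min_width=18, slack=2)
Line 3: ['open', 'will', 'it', 'dog'] (min_width=16, slack=4)
Line 4: ['yellow', 'red', 'pencil'] (min_width=17, slack=3)
Line 5: ['this', 'or', 'young', 'hard'] (min_width=18, slack=2)
Line 6: ['festival', 'coffee'] (min_width=15, slack=5)
Line 7: ['light'] (min_width=5, slack=15)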